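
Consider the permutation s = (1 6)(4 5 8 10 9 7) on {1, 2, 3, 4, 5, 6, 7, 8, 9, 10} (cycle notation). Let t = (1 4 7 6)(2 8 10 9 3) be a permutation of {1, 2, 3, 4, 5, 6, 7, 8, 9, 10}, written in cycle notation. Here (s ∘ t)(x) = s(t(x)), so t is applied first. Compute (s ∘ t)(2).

t(2) = 8, then s(8) = 10; composing gives (s ∘ t)(2) = 10.

10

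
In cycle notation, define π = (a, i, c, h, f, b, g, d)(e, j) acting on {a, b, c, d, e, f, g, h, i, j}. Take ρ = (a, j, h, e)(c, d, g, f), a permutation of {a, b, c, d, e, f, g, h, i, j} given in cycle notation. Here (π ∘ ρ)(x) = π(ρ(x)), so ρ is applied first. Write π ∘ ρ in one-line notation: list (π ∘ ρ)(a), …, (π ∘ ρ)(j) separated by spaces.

(π ∘ ρ)(x) = π(ρ(x)). Computing each image: π(ρ(a)) = π(j) = e, π(ρ(b)) = π(b) = g, π(ρ(c)) = π(d) = a, π(ρ(d)) = π(g) = d, π(ρ(e)) = π(a) = i, π(ρ(f)) = π(c) = h, π(ρ(g)) = π(f) = b, π(ρ(h)) = π(e) = j, π(ρ(i)) = π(i) = c, π(ρ(j)) = π(h) = f.
Hence π ∘ ρ = [e g a d i h b j c f].

e g a d i h b j c f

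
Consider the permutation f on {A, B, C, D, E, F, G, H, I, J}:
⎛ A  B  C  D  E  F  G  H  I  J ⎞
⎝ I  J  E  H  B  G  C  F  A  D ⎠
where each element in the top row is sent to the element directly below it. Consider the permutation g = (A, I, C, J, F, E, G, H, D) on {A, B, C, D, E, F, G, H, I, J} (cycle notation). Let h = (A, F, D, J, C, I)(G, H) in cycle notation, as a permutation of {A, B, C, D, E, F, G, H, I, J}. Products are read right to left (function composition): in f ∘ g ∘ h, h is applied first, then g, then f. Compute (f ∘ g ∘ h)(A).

B

(f ∘ g ∘ h)(A) = f(g(h(A))). h(A) = F, then g(F) = E, then f(E) = B, so the result is B.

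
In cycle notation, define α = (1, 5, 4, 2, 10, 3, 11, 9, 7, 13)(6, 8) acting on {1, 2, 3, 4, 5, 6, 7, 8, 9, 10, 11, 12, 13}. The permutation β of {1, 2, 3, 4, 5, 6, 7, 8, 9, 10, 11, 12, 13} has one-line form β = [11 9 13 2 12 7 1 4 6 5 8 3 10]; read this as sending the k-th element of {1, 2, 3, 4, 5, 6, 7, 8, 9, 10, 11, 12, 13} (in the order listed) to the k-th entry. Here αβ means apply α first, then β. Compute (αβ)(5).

First apply α: α(5) = 4, then β(4) = 2. Thus (αβ)(5) = 2.

2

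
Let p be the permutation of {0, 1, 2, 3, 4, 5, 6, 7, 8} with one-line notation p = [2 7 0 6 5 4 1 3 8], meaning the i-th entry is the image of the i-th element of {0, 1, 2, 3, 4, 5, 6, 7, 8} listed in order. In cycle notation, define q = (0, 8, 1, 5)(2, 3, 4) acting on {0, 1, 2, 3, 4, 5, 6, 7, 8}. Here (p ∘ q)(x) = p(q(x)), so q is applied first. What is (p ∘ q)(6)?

First apply q: q(6) = 6, then p(6) = 1. Thus (p ∘ q)(6) = 1.

1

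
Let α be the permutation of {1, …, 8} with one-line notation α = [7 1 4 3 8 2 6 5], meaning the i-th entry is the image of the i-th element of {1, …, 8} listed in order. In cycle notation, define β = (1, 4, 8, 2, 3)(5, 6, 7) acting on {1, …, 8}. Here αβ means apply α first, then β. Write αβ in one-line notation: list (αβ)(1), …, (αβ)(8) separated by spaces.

5 4 8 1 2 3 7 6

For each element, apply α then β: 1 → 7 → 5; 2 → 1 → 4; 3 → 4 → 8; 4 → 3 → 1; 5 → 8 → 2; 6 → 2 → 3; 7 → 6 → 7; 8 → 5 → 6.
Collecting the images, αβ = [5 4 8 1 2 3 7 6].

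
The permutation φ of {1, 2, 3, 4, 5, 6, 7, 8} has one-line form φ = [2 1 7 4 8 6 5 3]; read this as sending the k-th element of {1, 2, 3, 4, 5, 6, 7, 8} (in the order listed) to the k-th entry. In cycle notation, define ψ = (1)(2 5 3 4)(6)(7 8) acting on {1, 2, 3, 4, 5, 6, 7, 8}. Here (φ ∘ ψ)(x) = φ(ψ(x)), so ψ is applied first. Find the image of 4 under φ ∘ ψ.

(φ ∘ ψ)(4) = φ(ψ(4)). ψ(4) = 2, then φ(2) = 1. So (φ ∘ ψ)(4) = 1.

1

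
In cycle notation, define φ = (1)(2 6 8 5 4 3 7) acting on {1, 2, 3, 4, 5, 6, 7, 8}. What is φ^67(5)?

5 lies in the 7-cycle (2 6 8 5 4 3 7).
Powers repeat with period 7 on this cycle, and 67 mod 7 = 4, so φ^67(5) = φ^4(5).
Advancing 4 steps from 5: 5 → 4 → 3 → 7 → 2.

2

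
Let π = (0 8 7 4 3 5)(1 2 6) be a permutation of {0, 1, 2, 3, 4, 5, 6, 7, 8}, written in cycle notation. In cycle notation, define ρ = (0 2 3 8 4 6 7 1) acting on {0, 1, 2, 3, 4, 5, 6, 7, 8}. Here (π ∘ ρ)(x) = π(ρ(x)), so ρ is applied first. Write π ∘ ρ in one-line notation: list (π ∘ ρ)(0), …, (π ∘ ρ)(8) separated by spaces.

Chase each element through ρ then π: 0 → 2 → 6; 1 → 0 → 8; 2 → 3 → 5; 3 → 8 → 7; 4 → 6 → 1; 5 → 5 → 0; 6 → 7 → 4; 7 → 1 → 2; 8 → 4 → 3.
Collecting the images, π ∘ ρ = [6 8 5 7 1 0 4 2 3].

6 8 5 7 1 0 4 2 3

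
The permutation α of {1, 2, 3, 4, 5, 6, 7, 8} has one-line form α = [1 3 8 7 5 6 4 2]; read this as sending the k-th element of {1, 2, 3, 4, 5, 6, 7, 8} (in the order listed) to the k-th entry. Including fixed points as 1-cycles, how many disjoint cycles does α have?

5

The cycle decomposition is (1)(2 3 8)(4 7)(5)(6), which has 5 cycles (counting 1-cycles).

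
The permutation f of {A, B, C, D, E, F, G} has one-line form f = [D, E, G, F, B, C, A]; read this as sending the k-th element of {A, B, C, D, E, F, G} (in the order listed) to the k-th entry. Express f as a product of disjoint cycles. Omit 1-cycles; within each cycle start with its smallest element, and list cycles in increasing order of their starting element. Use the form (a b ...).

(A D F C G)(B E)

From A: A → D → F → C → G → A, closing the cycle (A D F C G).
Repeating from the next unused element and collecting all non-trivial cycles gives (A D F C G)(B E).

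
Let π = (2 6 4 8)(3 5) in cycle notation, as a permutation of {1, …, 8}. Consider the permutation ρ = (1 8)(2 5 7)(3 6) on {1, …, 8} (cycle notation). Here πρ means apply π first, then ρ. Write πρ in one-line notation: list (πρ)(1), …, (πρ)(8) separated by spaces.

8 3 7 1 6 4 2 5

Chase each element through π then ρ: 1 → 1 → 8; 2 → 6 → 3; 3 → 5 → 7; 4 → 8 → 1; 5 → 3 → 6; 6 → 4 → 4; 7 → 7 → 2; 8 → 2 → 5.
Collecting the images, πρ = [8 3 7 1 6 4 2 5].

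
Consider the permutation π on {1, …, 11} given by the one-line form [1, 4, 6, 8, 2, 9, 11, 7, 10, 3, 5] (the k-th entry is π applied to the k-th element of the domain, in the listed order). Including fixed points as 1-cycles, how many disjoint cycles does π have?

3

The cycle decomposition is (1)(2 4 8 7 11 5)(3 6 9 10), which has 3 cycles (counting 1-cycles).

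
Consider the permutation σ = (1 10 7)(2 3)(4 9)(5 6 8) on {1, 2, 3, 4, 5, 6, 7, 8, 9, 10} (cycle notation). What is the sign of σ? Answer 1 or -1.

The cycle lengths are 3, 3, 2, 2.
A cycle of length ℓ contributes ℓ−1 transpositions, so σ is a product of 2 + 2 + 1 + 1 = 6 transpositions — even.

1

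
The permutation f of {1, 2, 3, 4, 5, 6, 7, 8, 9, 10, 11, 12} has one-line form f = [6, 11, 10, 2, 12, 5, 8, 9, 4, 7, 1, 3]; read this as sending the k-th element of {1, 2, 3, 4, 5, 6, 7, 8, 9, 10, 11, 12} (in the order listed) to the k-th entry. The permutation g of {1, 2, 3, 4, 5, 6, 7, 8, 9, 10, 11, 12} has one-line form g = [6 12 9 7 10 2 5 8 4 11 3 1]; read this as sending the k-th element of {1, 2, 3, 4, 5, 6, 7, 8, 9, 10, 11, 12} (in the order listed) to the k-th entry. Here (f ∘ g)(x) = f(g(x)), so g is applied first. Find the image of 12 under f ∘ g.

First apply g: g(12) = 1, then f(1) = 6. Thus (f ∘ g)(12) = 6.

6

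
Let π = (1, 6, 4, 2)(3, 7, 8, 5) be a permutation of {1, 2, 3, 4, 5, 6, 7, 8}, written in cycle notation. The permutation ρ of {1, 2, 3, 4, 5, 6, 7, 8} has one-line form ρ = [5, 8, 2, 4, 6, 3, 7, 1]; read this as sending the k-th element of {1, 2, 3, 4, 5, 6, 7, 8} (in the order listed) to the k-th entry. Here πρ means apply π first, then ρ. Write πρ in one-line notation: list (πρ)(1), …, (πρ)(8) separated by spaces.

3 5 7 8 2 4 1 6

(πρ)(x) = ρ(π(x)). Computing each image: ρ(π(1)) = ρ(6) = 3, ρ(π(2)) = ρ(1) = 5, ρ(π(3)) = ρ(7) = 7, ρ(π(4)) = ρ(2) = 8, ρ(π(5)) = ρ(3) = 2, ρ(π(6)) = ρ(4) = 4, ρ(π(7)) = ρ(8) = 1, ρ(π(8)) = ρ(5) = 6.
Hence πρ = [3 5 7 8 2 4 1 6].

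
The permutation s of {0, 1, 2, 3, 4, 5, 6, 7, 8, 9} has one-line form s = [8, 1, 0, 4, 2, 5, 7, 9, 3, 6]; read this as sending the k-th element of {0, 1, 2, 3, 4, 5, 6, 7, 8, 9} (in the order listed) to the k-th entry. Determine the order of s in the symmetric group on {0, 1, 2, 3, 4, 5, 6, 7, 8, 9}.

The disjoint-cycle form of s has cycle lengths 5, 3, 1, 1.
The order is lcm(5, 3) = 15.

15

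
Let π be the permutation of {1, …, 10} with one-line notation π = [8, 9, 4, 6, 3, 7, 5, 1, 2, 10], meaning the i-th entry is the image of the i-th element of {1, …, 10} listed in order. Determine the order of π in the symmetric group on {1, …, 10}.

Writing π as disjoint cycles, the cycle lengths are 5, 2, 2, 1.
The order of π is the least common multiple of its cycle lengths: lcm(5, 2, 2) = 10.

10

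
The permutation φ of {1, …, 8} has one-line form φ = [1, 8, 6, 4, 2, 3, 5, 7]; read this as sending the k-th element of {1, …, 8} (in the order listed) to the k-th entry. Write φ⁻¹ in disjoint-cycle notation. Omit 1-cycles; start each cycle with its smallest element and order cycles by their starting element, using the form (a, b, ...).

(2, 5, 7, 8)(3, 6)

The cycle decomposition of φ is (2, 8, 7, 5)(3, 6).
Reversing each cycle (and rotating so the smallest element leads) gives φ⁻¹ = (2, 5, 7, 8)(3, 6).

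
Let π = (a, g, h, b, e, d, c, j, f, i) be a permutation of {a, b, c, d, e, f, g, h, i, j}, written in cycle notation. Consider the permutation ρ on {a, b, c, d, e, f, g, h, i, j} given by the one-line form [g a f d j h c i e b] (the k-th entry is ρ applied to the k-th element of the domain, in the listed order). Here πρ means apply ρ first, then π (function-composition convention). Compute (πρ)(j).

ρ(j) = b, then π(b) = e; composing gives (πρ)(j) = e.

e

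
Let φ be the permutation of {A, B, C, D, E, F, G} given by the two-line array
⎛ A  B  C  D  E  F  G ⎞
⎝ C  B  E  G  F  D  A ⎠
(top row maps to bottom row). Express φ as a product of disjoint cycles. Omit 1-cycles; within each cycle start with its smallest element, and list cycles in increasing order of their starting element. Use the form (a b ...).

(A C E F D G)

Iterating φ from A gives A → C → E → F → D → G → A; that is the 6-cycle (A C E F D G).
Repeating from the next unused element and collecting all non-trivial cycles gives (A C E F D G).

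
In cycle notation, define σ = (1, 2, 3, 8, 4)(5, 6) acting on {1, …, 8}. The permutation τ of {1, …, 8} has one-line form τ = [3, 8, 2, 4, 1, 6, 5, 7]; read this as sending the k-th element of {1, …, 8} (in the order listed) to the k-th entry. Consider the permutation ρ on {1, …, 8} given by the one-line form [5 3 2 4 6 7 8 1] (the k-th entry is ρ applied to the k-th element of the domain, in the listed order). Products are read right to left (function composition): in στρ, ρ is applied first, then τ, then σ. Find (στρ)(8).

8

Apply the permutations in order: ρ(8) = 1, then τ(1) = 3, then σ(3) = 8. So (στρ)(8) = 8.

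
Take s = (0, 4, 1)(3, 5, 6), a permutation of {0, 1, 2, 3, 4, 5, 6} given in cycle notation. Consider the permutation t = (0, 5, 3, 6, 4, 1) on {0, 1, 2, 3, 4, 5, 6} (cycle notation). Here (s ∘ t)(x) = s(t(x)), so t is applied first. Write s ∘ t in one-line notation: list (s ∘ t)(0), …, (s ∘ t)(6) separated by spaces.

(s ∘ t)(x) = s(t(x)). Computing each image: s(t(0)) = s(5) = 6, s(t(1)) = s(0) = 4, s(t(2)) = s(2) = 2, s(t(3)) = s(6) = 3, s(t(4)) = s(1) = 0, s(t(5)) = s(3) = 5, s(t(6)) = s(4) = 1.
Hence s ∘ t = [6 4 2 3 0 5 1].

6 4 2 3 0 5 1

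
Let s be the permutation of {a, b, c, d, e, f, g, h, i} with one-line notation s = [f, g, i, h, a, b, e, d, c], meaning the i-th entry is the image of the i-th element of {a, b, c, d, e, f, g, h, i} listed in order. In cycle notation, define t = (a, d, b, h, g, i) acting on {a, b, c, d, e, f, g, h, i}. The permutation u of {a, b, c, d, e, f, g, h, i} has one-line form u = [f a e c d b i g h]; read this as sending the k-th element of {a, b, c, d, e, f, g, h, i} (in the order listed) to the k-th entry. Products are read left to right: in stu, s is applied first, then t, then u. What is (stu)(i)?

e

Apply the permutations in order: s(i) = c, then t(c) = c, then u(c) = e. So (stu)(i) = e.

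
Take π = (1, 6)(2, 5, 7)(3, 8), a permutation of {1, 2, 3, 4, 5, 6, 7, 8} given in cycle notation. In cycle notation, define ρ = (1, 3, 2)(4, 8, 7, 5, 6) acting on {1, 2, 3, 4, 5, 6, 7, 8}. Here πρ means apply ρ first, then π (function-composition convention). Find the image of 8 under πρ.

First apply ρ: ρ(8) = 7, then π(7) = 2. Thus (πρ)(8) = 2.

2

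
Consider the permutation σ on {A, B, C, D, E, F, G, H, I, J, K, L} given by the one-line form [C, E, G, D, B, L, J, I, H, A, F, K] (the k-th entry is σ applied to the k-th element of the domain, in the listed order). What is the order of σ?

The disjoint-cycle form of σ has cycle lengths 4, 3, 2, 2, 1.
The order is lcm(4, 3, 2, 2) = 12.

12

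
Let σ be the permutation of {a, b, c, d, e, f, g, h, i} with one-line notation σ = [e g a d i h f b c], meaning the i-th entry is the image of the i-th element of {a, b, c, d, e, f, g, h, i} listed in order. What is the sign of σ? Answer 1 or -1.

1

In disjoint-cycle form the cycle lengths are 4, 4, 1.
A cycle of length ℓ contributes ℓ−1 transpositions, so σ is a product of 3 + 3 = 6 transpositions — even.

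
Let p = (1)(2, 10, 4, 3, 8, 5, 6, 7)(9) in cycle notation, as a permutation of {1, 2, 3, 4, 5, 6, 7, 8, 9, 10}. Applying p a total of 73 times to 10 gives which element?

10 lies in the 8-cycle (2, 10, 4, 3, 8, 5, 6, 7).
Powers repeat with period 8 on this cycle, and 73 mod 8 = 1, so p^73(10) = p^1(10).
Stepping 1 place around the cycle: 10 → 4.

4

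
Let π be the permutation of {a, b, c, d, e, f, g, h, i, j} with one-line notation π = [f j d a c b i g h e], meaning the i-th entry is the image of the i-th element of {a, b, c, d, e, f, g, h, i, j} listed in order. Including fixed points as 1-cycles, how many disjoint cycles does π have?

2

The cycle decomposition is (a, f, b, j, e, c, d)(g, i, h), which has 2 cycles (counting 1-cycles).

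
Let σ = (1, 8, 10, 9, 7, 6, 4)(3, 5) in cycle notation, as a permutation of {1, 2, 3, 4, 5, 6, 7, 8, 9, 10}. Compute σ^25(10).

4

10 lies in the 7-cycle (1, 8, 10, 9, 7, 6, 4).
On a 7-cycle, σ^7 is the identity, so σ^25 = σ^4 there (25 ≡ 4 mod 7).
Stepping 4 places around the cycle: 10 → 9 → 7 → 6 → 4.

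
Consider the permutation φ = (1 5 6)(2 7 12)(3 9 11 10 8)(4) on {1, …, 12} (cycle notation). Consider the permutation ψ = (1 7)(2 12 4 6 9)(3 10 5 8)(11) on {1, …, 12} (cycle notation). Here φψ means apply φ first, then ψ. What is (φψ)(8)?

10

First apply φ: φ(8) = 3, then ψ(3) = 10. Thus (φψ)(8) = 10.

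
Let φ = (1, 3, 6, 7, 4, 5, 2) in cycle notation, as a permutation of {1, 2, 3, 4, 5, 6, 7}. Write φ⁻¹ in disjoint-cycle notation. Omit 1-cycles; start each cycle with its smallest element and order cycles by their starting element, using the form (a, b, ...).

(1, 2, 5, 4, 7, 6, 3)

If φ sends a → b within a cycle, φ⁻¹ sends b → a; equivalently, reverse each cycle.
Reversing each cycle of φ and rotating so the smallest element leads gives (1, 2, 5, 4, 7, 6, 3).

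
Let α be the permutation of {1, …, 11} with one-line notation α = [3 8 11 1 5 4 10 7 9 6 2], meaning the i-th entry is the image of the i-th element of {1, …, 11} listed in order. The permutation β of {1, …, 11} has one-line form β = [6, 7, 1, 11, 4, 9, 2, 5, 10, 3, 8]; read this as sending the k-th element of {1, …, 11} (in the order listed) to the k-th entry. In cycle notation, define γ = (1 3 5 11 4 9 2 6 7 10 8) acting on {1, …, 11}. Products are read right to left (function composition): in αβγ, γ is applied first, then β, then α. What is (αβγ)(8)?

4

Apply the permutations in order: γ(8) = 1, then β(1) = 6, then α(6) = 4. So (αβγ)(8) = 4.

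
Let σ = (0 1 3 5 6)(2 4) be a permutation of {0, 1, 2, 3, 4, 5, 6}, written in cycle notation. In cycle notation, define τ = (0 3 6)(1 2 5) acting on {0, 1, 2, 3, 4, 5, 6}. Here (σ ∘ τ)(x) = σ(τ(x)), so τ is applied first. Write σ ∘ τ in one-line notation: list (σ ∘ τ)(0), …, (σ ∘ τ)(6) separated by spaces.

5 4 6 0 2 3 1

(σ ∘ τ)(x) = σ(τ(x)). Computing each image: σ(τ(0)) = σ(3) = 5, σ(τ(1)) = σ(2) = 4, σ(τ(2)) = σ(5) = 6, σ(τ(3)) = σ(6) = 0, σ(τ(4)) = σ(4) = 2, σ(τ(5)) = σ(1) = 3, σ(τ(6)) = σ(0) = 1.
Hence σ ∘ τ = [5 4 6 0 2 3 1].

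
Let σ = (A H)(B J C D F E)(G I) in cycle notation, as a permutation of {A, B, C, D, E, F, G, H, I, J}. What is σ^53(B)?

B lies in the 6-cycle (B J C D F E).
Since the cycle has length 6, σ^53 acts on it the same as σ^5 (53 mod 6 = 5).
Stepping 5 places around the cycle: B → J → C → D → F → E.

E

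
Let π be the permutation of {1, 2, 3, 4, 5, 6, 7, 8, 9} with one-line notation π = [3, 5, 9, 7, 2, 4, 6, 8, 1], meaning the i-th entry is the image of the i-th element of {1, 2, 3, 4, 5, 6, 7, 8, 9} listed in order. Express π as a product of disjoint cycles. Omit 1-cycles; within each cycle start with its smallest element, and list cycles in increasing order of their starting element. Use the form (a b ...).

(1 3 9)(2 5)(4 7 6)

From 1: 1 → 3 → 9 → 1, closing the cycle (1 3 9).
Continuing from each remaining unvisited element yields (1 3 9)(2 5)(4 7 6).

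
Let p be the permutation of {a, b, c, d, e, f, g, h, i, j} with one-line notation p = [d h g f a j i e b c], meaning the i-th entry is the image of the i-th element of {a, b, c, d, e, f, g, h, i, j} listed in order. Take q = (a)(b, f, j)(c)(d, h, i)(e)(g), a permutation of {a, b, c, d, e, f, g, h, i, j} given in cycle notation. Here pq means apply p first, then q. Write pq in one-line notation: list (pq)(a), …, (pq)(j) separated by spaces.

(pq)(x) = q(p(x)). Computing each image: q(p(a)) = q(d) = h, q(p(b)) = q(h) = i, q(p(c)) = q(g) = g, q(p(d)) = q(f) = j, q(p(e)) = q(a) = a, q(p(f)) = q(j) = b, q(p(g)) = q(i) = d, q(p(h)) = q(e) = e, q(p(i)) = q(b) = f, q(p(j)) = q(c) = c.
Hence pq = [h i g j a b d e f c].

h i g j a b d e f c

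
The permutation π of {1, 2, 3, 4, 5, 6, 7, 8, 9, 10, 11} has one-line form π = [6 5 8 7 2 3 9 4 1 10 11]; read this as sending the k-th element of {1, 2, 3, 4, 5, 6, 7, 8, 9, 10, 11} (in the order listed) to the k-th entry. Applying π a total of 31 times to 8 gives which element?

Tracing 8 → 4 → … returns to 8 after 7 steps, so 8 lies in a 7-cycle (1, 6, 3, 8, 4, 7, 9).
Since the cycle has length 7, π^31 acts on it the same as π^3 (31 mod 7 = 3).
Stepping 3 places around the cycle: 8 → 4 → 7 → 9.

9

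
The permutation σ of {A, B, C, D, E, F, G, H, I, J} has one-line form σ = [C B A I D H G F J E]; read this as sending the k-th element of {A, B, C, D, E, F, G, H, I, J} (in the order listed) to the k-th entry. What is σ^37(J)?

E

Tracing J → E → … returns to J after 4 steps, so J lies in a 4-cycle (D I J E).
On a 4-cycle, σ^4 is the identity, so σ^37 = σ^1 there (37 ≡ 1 mod 4).
Advancing 1 step from J: J → E.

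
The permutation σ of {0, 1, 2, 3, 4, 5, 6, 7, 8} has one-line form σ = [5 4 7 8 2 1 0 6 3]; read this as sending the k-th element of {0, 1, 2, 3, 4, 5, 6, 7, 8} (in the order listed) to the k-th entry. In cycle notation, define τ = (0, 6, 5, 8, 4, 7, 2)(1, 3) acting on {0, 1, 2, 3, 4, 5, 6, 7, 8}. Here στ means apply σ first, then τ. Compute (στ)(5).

3

σ(5) = 1, then τ(1) = 3; composing gives (στ)(5) = 3.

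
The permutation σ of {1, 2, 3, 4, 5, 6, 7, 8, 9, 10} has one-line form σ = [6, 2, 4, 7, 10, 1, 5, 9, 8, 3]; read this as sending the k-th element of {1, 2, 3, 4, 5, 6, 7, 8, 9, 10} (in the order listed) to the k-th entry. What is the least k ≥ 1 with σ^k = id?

10

Decomposing into disjoint cycles gives cycle lengths 5, 2, 2, 1.
The order of σ is the least common multiple of its cycle lengths: lcm(5, 2, 2) = 10.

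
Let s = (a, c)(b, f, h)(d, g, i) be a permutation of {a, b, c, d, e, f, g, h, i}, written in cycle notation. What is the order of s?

The cycle type of s is (3, 3, 2, 1).
Since disjoint cycles commute, ord(s) = lcm(3, 3, 2) = 6.

6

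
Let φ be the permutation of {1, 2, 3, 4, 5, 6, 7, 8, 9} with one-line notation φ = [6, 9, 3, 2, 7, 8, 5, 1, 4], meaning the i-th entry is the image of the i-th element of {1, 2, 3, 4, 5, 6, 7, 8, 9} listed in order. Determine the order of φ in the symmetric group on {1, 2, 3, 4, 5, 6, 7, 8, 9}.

6

Decomposing into disjoint cycles gives cycle lengths 3, 3, 2, 1.
Since disjoint cycles commute, ord(φ) = lcm(3, 3, 2) = 6.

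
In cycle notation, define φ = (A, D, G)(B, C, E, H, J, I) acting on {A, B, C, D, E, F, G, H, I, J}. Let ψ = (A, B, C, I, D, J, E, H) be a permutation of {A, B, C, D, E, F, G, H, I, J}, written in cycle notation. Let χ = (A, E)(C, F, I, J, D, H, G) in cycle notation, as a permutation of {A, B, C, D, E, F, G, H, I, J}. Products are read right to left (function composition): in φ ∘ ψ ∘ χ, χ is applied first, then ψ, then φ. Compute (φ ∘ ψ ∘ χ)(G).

Apply the permutations in order: χ(G) = C, then ψ(C) = I, then φ(I) = B. So (φ ∘ ψ ∘ χ)(G) = B.

B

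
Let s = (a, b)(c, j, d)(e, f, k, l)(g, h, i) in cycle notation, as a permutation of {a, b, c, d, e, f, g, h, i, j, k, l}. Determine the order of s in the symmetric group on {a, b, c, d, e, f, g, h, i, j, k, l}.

The disjoint cycles have lengths 4, 3, 3, 2.
The order is lcm(4, 3, 3, 2) = 12.

12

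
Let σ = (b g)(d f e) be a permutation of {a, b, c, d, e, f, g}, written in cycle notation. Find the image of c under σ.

c does not appear in any cycle of σ, so it is a fixed point: σ(c) = c.

c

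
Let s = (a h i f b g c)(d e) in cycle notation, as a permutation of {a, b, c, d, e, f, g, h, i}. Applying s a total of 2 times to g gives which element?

g lies in the 7-cycle (a h i f b g c).
Advancing 2 steps from g: g → c → a.

a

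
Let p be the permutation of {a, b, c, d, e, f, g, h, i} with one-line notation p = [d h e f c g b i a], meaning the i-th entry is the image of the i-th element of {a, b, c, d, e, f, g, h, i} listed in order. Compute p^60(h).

f

Tracing h → i → … returns to h after 7 steps, so h lies in a 7-cycle (a d f g b h i).
Powers repeat with period 7 on this cycle, and 60 mod 7 = 4, so p^60(h) = p^4(h).
Stepping 4 places around the cycle: h → i → a → d → f.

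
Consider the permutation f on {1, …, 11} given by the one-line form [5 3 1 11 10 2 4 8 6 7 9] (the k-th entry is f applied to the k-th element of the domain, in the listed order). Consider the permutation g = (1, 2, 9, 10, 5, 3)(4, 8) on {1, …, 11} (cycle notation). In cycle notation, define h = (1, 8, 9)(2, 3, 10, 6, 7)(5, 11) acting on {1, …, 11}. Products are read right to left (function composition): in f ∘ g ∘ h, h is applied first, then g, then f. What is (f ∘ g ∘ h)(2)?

5

(f ∘ g ∘ h)(2) = f(g(h(2))). h(2) = 3, then g(3) = 1, then f(1) = 5, so the result is 5.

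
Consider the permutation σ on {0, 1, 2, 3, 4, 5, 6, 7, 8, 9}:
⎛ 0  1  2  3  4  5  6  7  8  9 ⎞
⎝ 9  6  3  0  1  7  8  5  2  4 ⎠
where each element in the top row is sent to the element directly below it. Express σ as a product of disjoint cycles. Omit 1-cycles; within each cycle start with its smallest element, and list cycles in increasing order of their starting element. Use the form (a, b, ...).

Start at 0 and follow images: 0 → 9 → 4 → 1 → 6 → 8 → 2 → 3 → 0, giving the cycle (0, 9, 4, 1, 6, 8, 2, 3).
Repeating from the next unused element and collecting all non-trivial cycles gives (0, 9, 4, 1, 6, 8, 2, 3)(5, 7).

(0, 9, 4, 1, 6, 8, 2, 3)(5, 7)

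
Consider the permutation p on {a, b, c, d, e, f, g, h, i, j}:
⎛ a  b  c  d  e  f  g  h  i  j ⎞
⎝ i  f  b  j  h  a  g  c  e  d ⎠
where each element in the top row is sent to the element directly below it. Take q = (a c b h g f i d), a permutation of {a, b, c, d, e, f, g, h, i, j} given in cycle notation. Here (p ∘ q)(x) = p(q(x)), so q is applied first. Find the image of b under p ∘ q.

First apply q: q(b) = h, then p(h) = c. Thus (p ∘ q)(b) = c.

c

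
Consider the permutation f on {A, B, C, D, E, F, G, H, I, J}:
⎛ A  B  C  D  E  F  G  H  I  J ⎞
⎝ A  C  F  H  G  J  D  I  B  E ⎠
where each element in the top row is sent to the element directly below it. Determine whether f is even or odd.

even

In disjoint-cycle form the cycle lengths are 9, 1.
A cycle is odd iff its length is even; f has 0 even-length cycles, so sgn(f) = (−1)^0 and f is even.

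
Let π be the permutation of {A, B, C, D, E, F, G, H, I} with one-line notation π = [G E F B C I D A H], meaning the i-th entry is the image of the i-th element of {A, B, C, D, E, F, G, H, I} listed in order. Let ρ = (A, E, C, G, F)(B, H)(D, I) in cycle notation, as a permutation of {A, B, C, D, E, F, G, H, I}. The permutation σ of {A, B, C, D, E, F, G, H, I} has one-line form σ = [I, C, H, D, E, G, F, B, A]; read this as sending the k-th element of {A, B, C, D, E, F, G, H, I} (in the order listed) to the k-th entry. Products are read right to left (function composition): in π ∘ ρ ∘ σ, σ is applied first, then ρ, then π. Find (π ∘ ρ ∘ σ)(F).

I

(π ∘ ρ ∘ σ)(F) = π(ρ(σ(F))). σ(F) = G, then ρ(G) = F, then π(F) = I, so the result is I.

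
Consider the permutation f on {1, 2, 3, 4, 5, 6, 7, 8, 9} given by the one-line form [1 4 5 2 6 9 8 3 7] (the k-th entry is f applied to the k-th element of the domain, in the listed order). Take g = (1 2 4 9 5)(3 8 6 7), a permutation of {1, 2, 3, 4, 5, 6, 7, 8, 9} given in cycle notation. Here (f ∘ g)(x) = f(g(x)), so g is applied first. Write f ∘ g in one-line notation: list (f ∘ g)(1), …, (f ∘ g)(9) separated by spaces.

4 2 3 7 1 8 5 9 6

(f ∘ g)(x) = f(g(x)). Computing each image: f(g(1)) = f(2) = 4, f(g(2)) = f(4) = 2, f(g(3)) = f(8) = 3, f(g(4)) = f(9) = 7, f(g(5)) = f(1) = 1, f(g(6)) = f(7) = 8, f(g(7)) = f(3) = 5, f(g(8)) = f(6) = 9, f(g(9)) = f(5) = 6.
Hence f ∘ g = [4 2 3 7 1 8 5 9 6].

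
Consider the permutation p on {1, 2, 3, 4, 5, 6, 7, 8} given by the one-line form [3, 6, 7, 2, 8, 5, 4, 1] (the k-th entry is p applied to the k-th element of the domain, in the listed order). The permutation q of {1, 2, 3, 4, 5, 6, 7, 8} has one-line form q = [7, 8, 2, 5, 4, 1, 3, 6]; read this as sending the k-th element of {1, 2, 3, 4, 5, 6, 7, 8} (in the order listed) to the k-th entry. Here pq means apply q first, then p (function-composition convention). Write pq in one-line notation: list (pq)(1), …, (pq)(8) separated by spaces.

(pq)(x) = p(q(x)). Computing each image: p(q(1)) = p(7) = 4, p(q(2)) = p(8) = 1, p(q(3)) = p(2) = 6, p(q(4)) = p(5) = 8, p(q(5)) = p(4) = 2, p(q(6)) = p(1) = 3, p(q(7)) = p(3) = 7, p(q(8)) = p(6) = 5.
Hence pq = [4 1 6 8 2 3 7 5].

4 1 6 8 2 3 7 5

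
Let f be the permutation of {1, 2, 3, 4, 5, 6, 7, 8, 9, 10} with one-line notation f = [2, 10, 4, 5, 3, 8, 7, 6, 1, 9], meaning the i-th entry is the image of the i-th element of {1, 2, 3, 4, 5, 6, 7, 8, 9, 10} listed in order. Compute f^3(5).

Tracing 5 → 3 → … returns to 5 after 3 steps, so 5 lies in a 3-cycle (3 4 5).
Powers repeat with period 3 on this cycle, and 3 mod 3 = 0, so f^3(5) = f^0(5).
So f^3(5) = 5.

5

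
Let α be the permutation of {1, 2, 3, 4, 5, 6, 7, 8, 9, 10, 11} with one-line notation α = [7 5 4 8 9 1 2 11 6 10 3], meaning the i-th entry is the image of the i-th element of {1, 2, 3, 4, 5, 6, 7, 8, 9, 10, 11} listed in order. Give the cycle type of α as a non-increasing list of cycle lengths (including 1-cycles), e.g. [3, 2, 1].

[6, 4, 1]

The disjoint cycles are (1, 7, 2, 5, 9, 6)(3, 4, 8, 11)(10), with lengths 6, 4, 1 in non-increasing order.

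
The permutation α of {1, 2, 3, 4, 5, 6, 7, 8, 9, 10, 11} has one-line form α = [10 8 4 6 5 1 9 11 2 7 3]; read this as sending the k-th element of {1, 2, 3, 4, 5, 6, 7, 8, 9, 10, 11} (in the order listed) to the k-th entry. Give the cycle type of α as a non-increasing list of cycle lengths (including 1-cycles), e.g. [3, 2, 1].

[10, 1]

The disjoint cycles are (1, 10, 7, 9, 2, 8, 11, 3, 4, 6)(5), with lengths 10, 1 in non-increasing order.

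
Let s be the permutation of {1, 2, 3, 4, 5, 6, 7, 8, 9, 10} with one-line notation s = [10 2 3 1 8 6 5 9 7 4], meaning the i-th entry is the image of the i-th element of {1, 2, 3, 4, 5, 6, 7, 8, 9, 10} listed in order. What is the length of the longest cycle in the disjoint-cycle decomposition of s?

Decomposing into disjoint cycles gives (1, 10, 4)(5, 8, 9, 7); the longest has length 4.

4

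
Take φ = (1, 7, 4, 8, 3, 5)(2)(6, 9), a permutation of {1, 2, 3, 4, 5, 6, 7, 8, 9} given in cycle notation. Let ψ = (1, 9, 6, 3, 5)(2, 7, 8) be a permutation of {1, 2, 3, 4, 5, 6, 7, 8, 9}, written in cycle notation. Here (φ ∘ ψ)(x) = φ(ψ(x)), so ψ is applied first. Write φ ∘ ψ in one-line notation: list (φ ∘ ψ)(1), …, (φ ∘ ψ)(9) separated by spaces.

For each element, apply ψ then φ: 1 → 9 → 6; 2 → 7 → 4; 3 → 5 → 1; 4 → 4 → 8; 5 → 1 → 7; 6 → 3 → 5; 7 → 8 → 3; 8 → 2 → 2; 9 → 6 → 9.
Collecting the images, φ ∘ ψ = [6 4 1 8 7 5 3 2 9].

6 4 1 8 7 5 3 2 9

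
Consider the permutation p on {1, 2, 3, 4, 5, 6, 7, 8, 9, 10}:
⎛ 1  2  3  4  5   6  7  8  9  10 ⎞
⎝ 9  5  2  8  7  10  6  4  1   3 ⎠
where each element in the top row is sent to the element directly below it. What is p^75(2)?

6

Tracing 2 → 5 → … returns to 2 after 6 steps, so 2 lies in a 6-cycle (2, 5, 7, 6, 10, 3).
On a 6-cycle, p^6 is the identity, so p^75 = p^3 there (75 ≡ 3 mod 6).
Advancing 3 steps from 2: 2 → 5 → 7 → 6.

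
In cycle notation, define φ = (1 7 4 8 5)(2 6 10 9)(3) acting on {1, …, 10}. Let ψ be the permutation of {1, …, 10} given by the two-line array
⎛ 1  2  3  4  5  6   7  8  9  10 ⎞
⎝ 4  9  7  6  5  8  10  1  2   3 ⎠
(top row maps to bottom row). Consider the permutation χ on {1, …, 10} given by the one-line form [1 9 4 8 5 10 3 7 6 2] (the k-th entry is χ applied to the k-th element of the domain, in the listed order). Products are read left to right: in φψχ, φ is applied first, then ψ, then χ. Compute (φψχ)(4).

Apply the permutations in order: φ(4) = 8, then ψ(8) = 1, then χ(1) = 1. So (φψχ)(4) = 1.

1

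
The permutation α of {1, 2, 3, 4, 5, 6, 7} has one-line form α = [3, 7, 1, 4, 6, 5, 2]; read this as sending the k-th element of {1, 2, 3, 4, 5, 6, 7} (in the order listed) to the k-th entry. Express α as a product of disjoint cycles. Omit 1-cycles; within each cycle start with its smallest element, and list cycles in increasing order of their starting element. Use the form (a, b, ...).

Iterating α from 1 gives 1 → 3 → 1; that is the 2-cycle (1, 3).
Continuing from each remaining unvisited element yields (1, 3)(2, 7)(5, 6).

(1, 3)(2, 7)(5, 6)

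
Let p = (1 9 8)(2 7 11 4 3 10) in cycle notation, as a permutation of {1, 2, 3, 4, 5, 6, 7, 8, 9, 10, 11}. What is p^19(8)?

1

8 lies in the 3-cycle (1 9 8).
On a 3-cycle, p^3 is the identity, so p^19 = p^1 there (19 ≡ 1 mod 3).
Stepping 1 place around the cycle: 8 → 1.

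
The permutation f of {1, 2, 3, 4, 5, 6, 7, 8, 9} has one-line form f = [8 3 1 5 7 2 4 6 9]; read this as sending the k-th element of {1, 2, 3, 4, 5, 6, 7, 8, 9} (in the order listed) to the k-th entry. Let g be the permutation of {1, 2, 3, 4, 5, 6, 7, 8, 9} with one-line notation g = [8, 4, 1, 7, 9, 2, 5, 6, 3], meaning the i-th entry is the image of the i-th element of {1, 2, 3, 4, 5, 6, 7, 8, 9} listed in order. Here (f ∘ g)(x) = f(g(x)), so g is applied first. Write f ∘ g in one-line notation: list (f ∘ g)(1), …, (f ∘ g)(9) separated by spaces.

6 5 8 4 9 3 7 2 1

(f ∘ g)(x) = f(g(x)). Computing each image: f(g(1)) = f(8) = 6, f(g(2)) = f(4) = 5, f(g(3)) = f(1) = 8, f(g(4)) = f(7) = 4, f(g(5)) = f(9) = 9, f(g(6)) = f(2) = 3, f(g(7)) = f(5) = 7, f(g(8)) = f(6) = 2, f(g(9)) = f(3) = 1.
Hence f ∘ g = [6 5 8 4 9 3 7 2 1].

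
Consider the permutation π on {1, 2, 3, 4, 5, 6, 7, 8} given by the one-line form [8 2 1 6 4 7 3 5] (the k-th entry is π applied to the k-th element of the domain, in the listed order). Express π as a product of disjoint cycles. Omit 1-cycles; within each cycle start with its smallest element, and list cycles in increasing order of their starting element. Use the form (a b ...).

Start at 1 and follow images: 1 → 8 → 5 → 4 → 6 → 7 → 3 → 1, giving the cycle (1 8 5 4 6 7 3).
Continuing from each remaining unvisited element yields (1 8 5 4 6 7 3).

(1 8 5 4 6 7 3)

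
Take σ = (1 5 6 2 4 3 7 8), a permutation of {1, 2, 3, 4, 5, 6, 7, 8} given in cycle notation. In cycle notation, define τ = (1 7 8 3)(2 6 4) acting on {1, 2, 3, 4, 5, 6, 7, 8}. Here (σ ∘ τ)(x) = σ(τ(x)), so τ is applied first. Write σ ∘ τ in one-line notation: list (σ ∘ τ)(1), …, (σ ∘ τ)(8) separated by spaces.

Chase each element through τ then σ: 1 → 7 → 8; 2 → 6 → 2; 3 → 1 → 5; 4 → 2 → 4; 5 → 5 → 6; 6 → 4 → 3; 7 → 8 → 1; 8 → 3 → 7.
Collecting the images, σ ∘ τ = [8 2 5 4 6 3 1 7].

8 2 5 4 6 3 1 7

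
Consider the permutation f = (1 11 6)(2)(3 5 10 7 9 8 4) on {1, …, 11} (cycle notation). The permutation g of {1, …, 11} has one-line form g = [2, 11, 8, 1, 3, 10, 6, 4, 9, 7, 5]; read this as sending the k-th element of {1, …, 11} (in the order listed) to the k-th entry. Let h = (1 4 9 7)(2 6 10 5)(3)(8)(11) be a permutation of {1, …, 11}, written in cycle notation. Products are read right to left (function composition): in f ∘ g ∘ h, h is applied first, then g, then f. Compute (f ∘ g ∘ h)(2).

7

(f ∘ g ∘ h)(2) = f(g(h(2))). h(2) = 6, then g(6) = 10, then f(10) = 7, so the result is 7.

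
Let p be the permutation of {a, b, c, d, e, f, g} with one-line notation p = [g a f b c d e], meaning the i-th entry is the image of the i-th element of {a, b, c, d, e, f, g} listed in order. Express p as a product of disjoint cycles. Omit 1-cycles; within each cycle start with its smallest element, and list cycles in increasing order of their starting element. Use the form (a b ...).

(a g e c f d b)

Start at a and follow images: a → g → e → c → f → d → b → a, giving the cycle (a g e c f d b).
Repeating from the next unused element and collecting all non-trivial cycles gives (a g e c f d b).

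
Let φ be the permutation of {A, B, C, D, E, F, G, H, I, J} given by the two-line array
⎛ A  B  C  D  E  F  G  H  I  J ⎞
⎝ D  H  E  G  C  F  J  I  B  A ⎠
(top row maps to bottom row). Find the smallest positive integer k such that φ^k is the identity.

12

The disjoint-cycle form of φ has cycle lengths 4, 3, 2, 1.
The order is lcm(4, 3, 2) = 12.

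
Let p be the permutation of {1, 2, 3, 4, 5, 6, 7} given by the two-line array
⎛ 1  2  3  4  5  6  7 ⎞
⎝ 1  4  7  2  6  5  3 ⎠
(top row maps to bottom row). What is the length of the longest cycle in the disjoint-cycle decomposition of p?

2

Decomposing into disjoint cycles gives (2 4)(3 7)(5 6); the longest has length 2.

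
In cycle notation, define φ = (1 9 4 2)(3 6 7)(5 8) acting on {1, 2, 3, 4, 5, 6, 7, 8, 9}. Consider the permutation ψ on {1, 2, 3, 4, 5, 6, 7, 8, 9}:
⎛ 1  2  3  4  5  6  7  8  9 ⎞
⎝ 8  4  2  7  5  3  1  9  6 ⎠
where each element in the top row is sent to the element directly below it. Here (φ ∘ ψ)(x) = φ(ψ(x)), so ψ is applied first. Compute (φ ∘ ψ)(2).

First apply ψ: ψ(2) = 4, then φ(4) = 2. Thus (φ ∘ ψ)(2) = 2.

2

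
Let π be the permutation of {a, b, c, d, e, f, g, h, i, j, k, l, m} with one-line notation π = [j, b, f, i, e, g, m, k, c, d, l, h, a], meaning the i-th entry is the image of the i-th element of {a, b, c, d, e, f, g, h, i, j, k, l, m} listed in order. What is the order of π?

24

The disjoint-cycle form of π has cycle lengths 8, 3, 1, 1.
Since disjoint cycles commute, ord(π) = lcm(8, 3) = 24.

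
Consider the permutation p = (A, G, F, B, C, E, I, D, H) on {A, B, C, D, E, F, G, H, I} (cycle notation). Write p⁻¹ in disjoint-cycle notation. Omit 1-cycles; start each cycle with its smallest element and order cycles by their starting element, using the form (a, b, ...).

(A, H, D, I, E, C, B, F, G)

The inverse reverses each cycle.
Reversing each cycle of p and rotating so the smallest element leads gives (A, H, D, I, E, C, B, F, G).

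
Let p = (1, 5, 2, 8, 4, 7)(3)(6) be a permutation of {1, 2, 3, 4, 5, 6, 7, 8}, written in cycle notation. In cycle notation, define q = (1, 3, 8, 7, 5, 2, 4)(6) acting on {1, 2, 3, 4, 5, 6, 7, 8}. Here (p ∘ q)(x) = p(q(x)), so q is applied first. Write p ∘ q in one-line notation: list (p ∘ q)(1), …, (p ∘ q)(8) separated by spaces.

(p ∘ q)(x) = p(q(x)). Computing each image: p(q(1)) = p(3) = 3, p(q(2)) = p(4) = 7, p(q(3)) = p(8) = 4, p(q(4)) = p(1) = 5, p(q(5)) = p(2) = 8, p(q(6)) = p(6) = 6, p(q(7)) = p(5) = 2, p(q(8)) = p(7) = 1.
Hence p ∘ q = [3 7 4 5 8 6 2 1].

3 7 4 5 8 6 2 1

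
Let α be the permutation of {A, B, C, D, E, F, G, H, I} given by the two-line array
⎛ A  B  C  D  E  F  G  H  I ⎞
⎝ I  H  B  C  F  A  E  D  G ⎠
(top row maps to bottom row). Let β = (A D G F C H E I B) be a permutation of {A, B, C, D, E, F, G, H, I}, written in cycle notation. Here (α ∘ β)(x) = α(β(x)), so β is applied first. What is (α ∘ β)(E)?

β(E) = I, then α(I) = G; composing gives (α ∘ β)(E) = G.

G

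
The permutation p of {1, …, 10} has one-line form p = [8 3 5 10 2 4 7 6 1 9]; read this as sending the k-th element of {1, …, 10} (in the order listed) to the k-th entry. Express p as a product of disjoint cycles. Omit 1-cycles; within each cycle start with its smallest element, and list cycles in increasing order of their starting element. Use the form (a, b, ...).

(1, 8, 6, 4, 10, 9)(2, 3, 5)

Start at 1 and follow images: 1 → 8 → 6 → 4 → 10 → 9 → 1, giving the cycle (1, 8, 6, 4, 10, 9).
Repeating from the next unused element and collecting all non-trivial cycles gives (1, 8, 6, 4, 10, 9)(2, 3, 5).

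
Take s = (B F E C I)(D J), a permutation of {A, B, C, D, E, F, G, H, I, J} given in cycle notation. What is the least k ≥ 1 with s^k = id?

The cycle type of s is (5, 2, 1, 1, 1).
The order is lcm(5, 2) = 10.

10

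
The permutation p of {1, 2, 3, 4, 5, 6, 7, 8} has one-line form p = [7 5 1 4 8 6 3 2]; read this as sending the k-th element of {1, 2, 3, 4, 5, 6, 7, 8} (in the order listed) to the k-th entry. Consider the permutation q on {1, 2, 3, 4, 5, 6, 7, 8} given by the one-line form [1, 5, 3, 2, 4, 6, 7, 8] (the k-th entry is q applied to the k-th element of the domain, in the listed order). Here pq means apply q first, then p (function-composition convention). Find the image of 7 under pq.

3

First apply q: q(7) = 7, then p(7) = 3. Thus (pq)(7) = 3.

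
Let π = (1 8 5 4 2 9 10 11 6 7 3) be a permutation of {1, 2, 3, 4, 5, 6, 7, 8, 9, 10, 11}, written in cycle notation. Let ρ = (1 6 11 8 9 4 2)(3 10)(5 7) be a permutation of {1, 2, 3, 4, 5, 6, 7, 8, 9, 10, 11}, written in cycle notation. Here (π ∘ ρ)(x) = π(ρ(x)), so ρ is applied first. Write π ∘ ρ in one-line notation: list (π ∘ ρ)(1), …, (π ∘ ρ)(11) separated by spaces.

7 8 11 9 3 6 4 10 2 1 5

For each element, apply ρ then π: 1 → 6 → 7; 2 → 1 → 8; 3 → 10 → 11; 4 → 2 → 9; 5 → 7 → 3; 6 → 11 → 6; 7 → 5 → 4; 8 → 9 → 10; 9 → 4 → 2; 10 → 3 → 1; 11 → 8 → 5.
So π ∘ ρ in one-line form is 7 8 11 9 3 6 4 10 2 1 5.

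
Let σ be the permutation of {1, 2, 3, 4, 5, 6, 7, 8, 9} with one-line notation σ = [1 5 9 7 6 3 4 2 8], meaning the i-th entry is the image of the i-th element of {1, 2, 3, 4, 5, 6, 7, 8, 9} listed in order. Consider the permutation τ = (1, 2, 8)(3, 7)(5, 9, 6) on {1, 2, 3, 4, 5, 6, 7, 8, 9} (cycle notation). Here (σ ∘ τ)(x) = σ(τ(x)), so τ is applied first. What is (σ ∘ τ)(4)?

7

(σ ∘ τ)(4) = σ(τ(4)). τ(4) = 4, then σ(4) = 7. So (σ ∘ τ)(4) = 7.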